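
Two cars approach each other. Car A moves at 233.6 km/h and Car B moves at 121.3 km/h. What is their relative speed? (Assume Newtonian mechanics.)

v_rel = v_A + v_B = 233.6 + 121.3 = 354.9 km/h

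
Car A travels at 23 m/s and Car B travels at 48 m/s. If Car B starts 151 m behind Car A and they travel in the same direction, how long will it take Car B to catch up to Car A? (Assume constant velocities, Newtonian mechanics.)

Relative speed: v_rel = 48 - 23 = 25 m/s
Time to catch: t = d₀/v_rel = 151/25 = 6.04 s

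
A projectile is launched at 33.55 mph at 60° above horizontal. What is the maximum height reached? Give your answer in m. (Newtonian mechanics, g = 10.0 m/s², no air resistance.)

v₀ = 33.55 mph × 0.44704 = 14.9982 m/s
H = v₀² × sin²(θ) / (2g) = 14.9982² × sin(60°)² / (2 × 10.0) = 224.946 × 0.75 / 20.0 = 8.435 m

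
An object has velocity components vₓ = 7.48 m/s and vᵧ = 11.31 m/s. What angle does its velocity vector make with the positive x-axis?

θ = arctan(vᵧ/vₓ) = arctan(11.31/7.48) = 56.52°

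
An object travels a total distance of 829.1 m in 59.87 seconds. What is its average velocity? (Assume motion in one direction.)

v_avg = Δd / Δt = 829.1 / 59.87 = 13.85 m/s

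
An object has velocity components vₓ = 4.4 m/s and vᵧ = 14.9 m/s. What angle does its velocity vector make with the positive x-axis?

θ = arctan(vᵧ/vₓ) = arctan(14.9/4.4) = 73.55°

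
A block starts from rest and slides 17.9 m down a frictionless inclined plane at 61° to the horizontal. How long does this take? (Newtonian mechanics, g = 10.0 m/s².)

a = g sin(θ) = 10.0 × sin(61°) = 8.7462 m/s²
t = √(2d/a) = √(2 × 17.9 / 8.7462) = 2.02 s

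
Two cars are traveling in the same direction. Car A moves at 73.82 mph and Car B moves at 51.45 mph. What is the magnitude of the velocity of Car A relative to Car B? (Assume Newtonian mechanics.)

v_rel = |v_A - v_B| = |73.82 - 51.45| = 22.37 mph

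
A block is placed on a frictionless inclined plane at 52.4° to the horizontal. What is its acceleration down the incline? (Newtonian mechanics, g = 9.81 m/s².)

a = g sin(θ) = 9.81 × sin(52.4°) = 9.81 × 0.7923 = 7.77 m/s²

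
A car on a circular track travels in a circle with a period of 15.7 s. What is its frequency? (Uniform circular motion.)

f = 1/T = 1/15.7 = 0.0637 Hz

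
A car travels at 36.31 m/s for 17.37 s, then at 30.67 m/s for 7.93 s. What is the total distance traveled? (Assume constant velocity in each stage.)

d₁ = v₁t₁ = 36.31 × 17.37 = 630.7047 m
d₂ = v₂t₂ = 30.67 × 7.93 = 243.2131 m
d_total = 630.7047 + 243.2131 = 873.92 m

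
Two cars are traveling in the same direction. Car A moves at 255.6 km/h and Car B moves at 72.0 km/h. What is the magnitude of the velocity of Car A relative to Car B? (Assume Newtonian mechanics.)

v_rel = |v_A - v_B| = |255.6 - 72.0| = 183.6 km/h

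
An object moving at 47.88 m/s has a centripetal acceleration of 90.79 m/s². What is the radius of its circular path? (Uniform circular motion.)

r = v²/a_c = 47.88²/90.79 = 25.25 m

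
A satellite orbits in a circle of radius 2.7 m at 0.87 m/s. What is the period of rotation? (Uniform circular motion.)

T = 2πr/v = 2π×2.7/0.87 = 19.5 s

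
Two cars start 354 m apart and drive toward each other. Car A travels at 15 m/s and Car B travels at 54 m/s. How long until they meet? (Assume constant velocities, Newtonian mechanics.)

Combined speed: v_combined = 15 + 54 = 69 m/s
Time to meet: t = d/v_combined = 354/69 = 5.13 s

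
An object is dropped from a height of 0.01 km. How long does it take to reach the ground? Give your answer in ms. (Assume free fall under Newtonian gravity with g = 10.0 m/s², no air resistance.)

h = 0.01 km × 1000.0 = 10.0 m
t = √(2h/g) = √(2 × 10.0 / 10.0) = 1.41421 s
t = 1.41421 s / 0.001 = 1414 ms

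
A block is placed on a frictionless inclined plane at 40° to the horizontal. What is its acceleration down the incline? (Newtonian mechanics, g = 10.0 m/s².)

a = g sin(θ) = 10.0 × sin(40°) = 10.0 × 0.6428 = 6.43 m/s²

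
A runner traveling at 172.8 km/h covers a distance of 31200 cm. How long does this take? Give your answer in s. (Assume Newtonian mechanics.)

d = 31200 cm × 0.01 = 312.0 m
v = 172.8 km/h × 0.2777777777777778 = 48.0 m/s
t = d / v = 312.0 / 48.0 = 6.5 s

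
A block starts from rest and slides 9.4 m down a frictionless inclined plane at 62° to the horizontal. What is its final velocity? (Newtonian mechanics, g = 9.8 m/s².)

a = g sin(θ) = 9.8 × sin(62°) = 8.6529 m/s²
v = √(2ad) = √(2 × 8.6529 × 9.4) = 12.75 m/s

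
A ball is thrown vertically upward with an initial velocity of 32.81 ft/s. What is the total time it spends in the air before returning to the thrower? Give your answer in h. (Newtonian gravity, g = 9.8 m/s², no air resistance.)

v₀ = 32.81 ft/s × 0.3048 = 10.0005 m/s
t_total = 2 × v₀ / g = 2 × 10.0005 / 9.8 = 2.04092 s
t_total = 2.04092 s / 3600.0 = 0.0005669 h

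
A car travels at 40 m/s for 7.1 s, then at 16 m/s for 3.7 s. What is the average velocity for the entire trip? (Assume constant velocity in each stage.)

d₁ = v₁t₁ = 40 × 7.1 = 284.0 m
d₂ = v₂t₂ = 16 × 3.7 = 59.2 m
d_total = 343.2 m, t_total = 10.8 s
v_avg = d_total/t_total = 343.2/10.8 = 31.78 m/s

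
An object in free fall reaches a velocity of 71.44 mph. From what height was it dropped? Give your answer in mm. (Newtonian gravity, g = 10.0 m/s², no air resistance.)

v = 71.44 mph × 0.44704 = 31.9365 m/s
h = v² / (2g) = 31.9365² / (2 × 10.0) = 50.997 m
h = 50.997 m / 0.001 = 51000 mm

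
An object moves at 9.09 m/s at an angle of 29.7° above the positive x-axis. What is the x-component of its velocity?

vₓ = v cos(θ) = 9.09 × cos(29.7°) = 7.9 m/s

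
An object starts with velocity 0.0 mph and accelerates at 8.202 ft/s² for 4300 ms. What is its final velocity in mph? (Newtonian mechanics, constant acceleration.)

v₀ = 0.0 mph × 0.44704 = 0.0 m/s
a = 8.202 ft/s² × 0.3048 = 2.49997 m/s²
t = 4300 ms × 0.001 = 4.3 s
v = v₀ + a × t = 0.0 + 2.49997 × 4.3 = 10.7499 m/s
v = 10.7499 m/s / 0.44704 = 24.05 mph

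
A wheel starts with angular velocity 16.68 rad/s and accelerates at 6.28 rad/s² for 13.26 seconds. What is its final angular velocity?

ω = ω₀ + αt = 16.68 + 6.28 × 13.26 = 99.95 rad/s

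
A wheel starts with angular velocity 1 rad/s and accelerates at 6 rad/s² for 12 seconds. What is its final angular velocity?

ω = ω₀ + αt = 1 + 6 × 12 = 73 rad/s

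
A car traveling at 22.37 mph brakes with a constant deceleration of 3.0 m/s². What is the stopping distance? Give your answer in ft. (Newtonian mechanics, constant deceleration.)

v₀ = 22.37 mph × 0.44704 = 10.0003 m/s
d = v₀² / (2a) = 10.0003² / (2 × 3.0) = 100.006 / 6.0 = 16.6677 m
d = 16.6677 m / 0.3048 = 54.68 ft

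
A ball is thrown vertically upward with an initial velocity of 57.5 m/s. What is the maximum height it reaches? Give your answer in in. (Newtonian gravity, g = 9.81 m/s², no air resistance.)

h_max = v₀² / (2g) = 57.5² / (2 × 9.81) = 3306.25 / 19.62 = 168.514 m
h_max = 168.514 m / 0.0254 = 6634 in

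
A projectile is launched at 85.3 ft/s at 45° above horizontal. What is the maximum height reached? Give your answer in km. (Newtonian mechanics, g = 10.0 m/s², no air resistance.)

v₀ = 85.3 ft/s × 0.3048 = 25.9994 m/s
H = v₀² × sin²(θ) / (2g) = 25.9994² × sin(45°)² / (2 × 10.0) = 675.969 × 0.5 / 20.0 = 16.8992 m
H = 16.8992 m / 1000.0 = 0.0169 km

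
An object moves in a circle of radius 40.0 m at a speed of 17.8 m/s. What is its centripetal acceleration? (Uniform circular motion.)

a_c = v²/r = 17.8²/40.0 = 316.84/40.0 = 7.92 m/s²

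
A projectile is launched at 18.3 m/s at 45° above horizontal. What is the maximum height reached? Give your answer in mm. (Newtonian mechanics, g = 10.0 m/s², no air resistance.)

H = v₀² × sin²(θ) / (2g) = 18.3² × sin(45°)² / (2 × 10.0) = 334.89 × 0.5 / 20.0 = 8.37225 m
H = 8.37225 m / 0.001 = 8372 mm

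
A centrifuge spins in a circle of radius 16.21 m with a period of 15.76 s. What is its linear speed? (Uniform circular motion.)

v = 2πr/T = 2π×16.21/15.76 = 6.46 m/s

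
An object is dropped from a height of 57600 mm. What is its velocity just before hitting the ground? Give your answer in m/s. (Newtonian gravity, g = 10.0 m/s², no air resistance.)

h = 57600 mm × 0.001 = 57.6 m
v = √(2gh) = √(2 × 10.0 × 57.6) = 33.94 m/s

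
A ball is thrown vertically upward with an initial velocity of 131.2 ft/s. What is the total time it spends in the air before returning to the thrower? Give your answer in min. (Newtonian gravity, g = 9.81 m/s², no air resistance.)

v₀ = 131.2 ft/s × 0.3048 = 39.9898 m/s
t_total = 2 × v₀ / g = 2 × 39.9898 / 9.81 = 8.15286 s
t_total = 8.15286 s / 60.0 = 0.1359 min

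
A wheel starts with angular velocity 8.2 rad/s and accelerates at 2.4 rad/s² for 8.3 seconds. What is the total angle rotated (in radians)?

θ = ω₀t + ½αt² = 8.2×8.3 + ½×2.4×8.3² = 150.73 rad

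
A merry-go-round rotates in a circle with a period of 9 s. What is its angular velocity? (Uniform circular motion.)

ω = 2π/T = 2π/9 = 0.6981 rad/s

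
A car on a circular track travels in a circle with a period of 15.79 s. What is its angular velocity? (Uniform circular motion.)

ω = 2π/T = 2π/15.79 = 0.3979 rad/s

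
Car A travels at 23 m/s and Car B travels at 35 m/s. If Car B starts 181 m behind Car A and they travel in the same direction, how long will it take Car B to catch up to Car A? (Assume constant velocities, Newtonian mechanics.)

Relative speed: v_rel = 35 - 23 = 12 m/s
Time to catch: t = d₀/v_rel = 181/12 = 15.08 s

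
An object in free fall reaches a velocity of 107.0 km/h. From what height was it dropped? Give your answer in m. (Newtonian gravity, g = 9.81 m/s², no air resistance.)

v = 107.0 km/h × 0.2777777777777778 = 29.7222 m/s
h = v² / (2g) = 29.7222² / (2 × 9.81) = 45.03 m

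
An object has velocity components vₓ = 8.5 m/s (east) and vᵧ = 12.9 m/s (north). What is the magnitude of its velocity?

|v| = √(vₓ² + vᵧ²) = √(8.5² + 12.9²) = √(238.66) = 15.45 m/s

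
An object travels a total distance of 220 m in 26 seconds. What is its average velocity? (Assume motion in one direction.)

v_avg = Δd / Δt = 220 / 26 = 8.46 m/s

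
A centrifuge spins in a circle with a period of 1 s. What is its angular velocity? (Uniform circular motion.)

ω = 2π/T = 2π/1 = 6.2832 rad/s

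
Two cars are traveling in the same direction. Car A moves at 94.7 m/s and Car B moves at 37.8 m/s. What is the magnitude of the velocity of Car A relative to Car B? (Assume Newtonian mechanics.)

v_rel = |v_A - v_B| = |94.7 - 37.8| = 56.9 m/s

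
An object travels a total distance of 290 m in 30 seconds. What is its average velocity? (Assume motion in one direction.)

v_avg = Δd / Δt = 290 / 30 = 9.67 m/s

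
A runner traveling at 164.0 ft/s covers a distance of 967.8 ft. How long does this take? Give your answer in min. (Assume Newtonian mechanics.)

d = 967.8 ft × 0.3048 = 294.985 m
v = 164.0 ft/s × 0.3048 = 49.9872 m/s
t = d / v = 294.985 / 49.9872 = 5.90121 s
t = 5.90121 s / 60.0 = 0.09835 min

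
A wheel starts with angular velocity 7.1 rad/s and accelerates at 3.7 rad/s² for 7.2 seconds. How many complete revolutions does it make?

θ = ω₀t + ½αt² = 7.1×7.2 + ½×3.7×7.2² = 147.024 rad
Total revolutions = θ/(2π) = 147.024/(2π) = 23.4
Complete revolutions = ⌊23.4⌋ = 23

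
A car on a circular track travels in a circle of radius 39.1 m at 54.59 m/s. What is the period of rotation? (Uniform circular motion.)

T = 2πr/v = 2π×39.1/54.59 = 4.5 s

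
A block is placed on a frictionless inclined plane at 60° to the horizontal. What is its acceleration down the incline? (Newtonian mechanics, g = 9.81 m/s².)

a = g sin(θ) = 9.81 × sin(60°) = 9.81 × 0.866 = 8.5 m/s²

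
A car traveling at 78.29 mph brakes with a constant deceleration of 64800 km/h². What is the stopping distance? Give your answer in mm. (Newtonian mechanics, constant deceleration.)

v₀ = 78.29 mph × 0.44704 = 34.9988 m/s
a = 64800 km/h² × 7.716049382716049e-05 = 5.0 m/s²
d = v₀² / (2a) = 34.9988² / (2 × 5.0) = 1224.92 / 10.0 = 122.492 m
d = 122.492 m / 0.001 = 122500 mm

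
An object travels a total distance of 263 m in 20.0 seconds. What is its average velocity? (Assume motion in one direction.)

v_avg = Δd / Δt = 263 / 20.0 = 13.15 m/s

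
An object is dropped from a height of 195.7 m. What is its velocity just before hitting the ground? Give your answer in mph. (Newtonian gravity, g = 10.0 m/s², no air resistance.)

v = √(2gh) = √(2 × 10.0 × 195.7) = 62.562 m/s
v = 62.562 m/s / 0.44704 = 139.9 mph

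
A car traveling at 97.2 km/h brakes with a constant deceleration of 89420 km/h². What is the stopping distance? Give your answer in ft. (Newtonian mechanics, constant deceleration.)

v₀ = 97.2 km/h × 0.2777777777777778 = 27.0 m/s
a = 89420 km/h² × 7.716049382716049e-05 = 6.89969 m/s²
d = v₀² / (2a) = 27.0² / (2 × 6.89969) = 729.0 / 13.7994 = 52.8284 m
d = 52.8284 m / 0.3048 = 173.3 ft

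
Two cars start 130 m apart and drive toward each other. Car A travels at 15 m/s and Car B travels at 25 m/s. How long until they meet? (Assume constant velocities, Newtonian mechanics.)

Combined speed: v_combined = 15 + 25 = 40 m/s
Time to meet: t = d/v_combined = 130/40 = 3.25 s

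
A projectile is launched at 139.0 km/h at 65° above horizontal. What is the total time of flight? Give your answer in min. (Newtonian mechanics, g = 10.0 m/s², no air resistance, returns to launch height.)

v₀ = 139.0 km/h × 0.2777777777777778 = 38.6111 m/s
T = 2 × v₀ × sin(θ) / g = 2 × 38.6111 × sin(65°) / 10.0 = 2 × 38.6111 × 0.906308 / 10.0 = 6.99871 s
T = 6.99871 s / 60.0 = 0.1166 min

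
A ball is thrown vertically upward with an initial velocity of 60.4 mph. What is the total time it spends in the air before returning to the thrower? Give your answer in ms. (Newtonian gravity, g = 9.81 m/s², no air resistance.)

v₀ = 60.4 mph × 0.44704 = 27.0012 m/s
t_total = 2 × v₀ / g = 2 × 27.0012 / 9.81 = 5.50483 s
t_total = 5.50483 s / 0.001 = 5505 ms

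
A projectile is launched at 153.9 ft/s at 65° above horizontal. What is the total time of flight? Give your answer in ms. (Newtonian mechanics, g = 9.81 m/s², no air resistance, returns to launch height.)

v₀ = 153.9 ft/s × 0.3048 = 46.9087 m/s
T = 2 × v₀ × sin(θ) / g = 2 × 46.9087 × sin(65°) / 9.81 = 2 × 46.9087 × 0.906308 / 9.81 = 8.66743 s
T = 8.66743 s / 0.001 = 8667 ms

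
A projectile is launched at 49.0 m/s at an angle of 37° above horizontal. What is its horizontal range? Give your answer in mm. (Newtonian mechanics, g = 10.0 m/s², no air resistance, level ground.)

R = v₀² × sin(2θ) / g = 49.0² × sin(2 × 37°) / 10.0 = 2401.0 × 0.961262 / 10.0 = 230.799 m
R = 230.799 m / 0.001 = 230800 mm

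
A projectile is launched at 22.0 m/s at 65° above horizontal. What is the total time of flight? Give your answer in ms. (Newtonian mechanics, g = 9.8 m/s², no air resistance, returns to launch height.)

T = 2 × v₀ × sin(θ) / g = 2 × 22.0 × sin(65°) / 9.8 = 2 × 22.0 × 0.906308 / 9.8 = 4.06914 s
T = 4.06914 s / 0.001 = 4069 ms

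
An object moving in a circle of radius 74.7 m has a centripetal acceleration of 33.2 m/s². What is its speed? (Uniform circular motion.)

v = √(a_c × r) = √(33.2 × 74.7) = 49.8 m/s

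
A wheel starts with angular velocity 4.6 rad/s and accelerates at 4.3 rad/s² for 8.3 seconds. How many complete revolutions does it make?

θ = ω₀t + ½αt² = 4.6×8.3 + ½×4.3×8.3² = 186.2935 rad
Total revolutions = θ/(2π) = 186.2935/(2π) = 29.65
Complete revolutions = ⌊29.65⌋ = 29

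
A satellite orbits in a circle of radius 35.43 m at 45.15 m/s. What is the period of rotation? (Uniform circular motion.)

T = 2πr/v = 2π×35.43/45.15 = 4.93 s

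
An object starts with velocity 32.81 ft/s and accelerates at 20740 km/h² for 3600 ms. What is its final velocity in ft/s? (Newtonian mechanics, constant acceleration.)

v₀ = 32.81 ft/s × 0.3048 = 10.0005 m/s
a = 20740 km/h² × 7.716049382716049e-05 = 1.60031 m/s²
t = 3600 ms × 0.001 = 3.6 s
v = v₀ + a × t = 10.0005 + 1.60031 × 3.6 = 15.7616 m/s
v = 15.7616 m/s / 0.3048 = 51.71 ft/s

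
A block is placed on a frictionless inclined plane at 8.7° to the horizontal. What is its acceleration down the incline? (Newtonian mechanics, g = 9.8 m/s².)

a = g sin(θ) = 9.8 × sin(8.7°) = 9.8 × 0.1513 = 1.48 m/s²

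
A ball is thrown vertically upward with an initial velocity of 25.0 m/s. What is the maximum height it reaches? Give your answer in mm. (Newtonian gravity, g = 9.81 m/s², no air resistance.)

h_max = v₀² / (2g) = 25.0² / (2 × 9.81) = 625.0 / 19.62 = 31.8552 m
h_max = 31.8552 m / 0.001 = 31860 mm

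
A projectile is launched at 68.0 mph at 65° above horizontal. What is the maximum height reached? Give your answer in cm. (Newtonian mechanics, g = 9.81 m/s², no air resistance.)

v₀ = 68.0 mph × 0.44704 = 30.3987 m/s
H = v₀² × sin²(θ) / (2g) = 30.3987² × sin(65°)² / (2 × 9.81) = 924.081 × 0.821394 / 19.62 = 38.6868 m
H = 38.6868 m / 0.01 = 3869 cm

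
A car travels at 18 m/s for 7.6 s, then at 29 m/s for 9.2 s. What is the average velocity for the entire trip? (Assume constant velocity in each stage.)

d₁ = v₁t₁ = 18 × 7.6 = 136.8 m
d₂ = v₂t₂ = 29 × 9.2 = 266.8 m
d_total = 403.6 m, t_total = 16.8 s
v_avg = d_total/t_total = 403.6/16.8 = 24.02 m/s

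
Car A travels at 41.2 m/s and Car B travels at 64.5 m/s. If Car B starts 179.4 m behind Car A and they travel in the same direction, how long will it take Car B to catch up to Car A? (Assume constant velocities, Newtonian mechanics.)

Relative speed: v_rel = 64.5 - 41.2 = 23.3 m/s
Time to catch: t = d₀/v_rel = 179.4/23.3 = 7.7 s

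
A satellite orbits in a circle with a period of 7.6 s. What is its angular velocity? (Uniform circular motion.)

ω = 2π/T = 2π/7.6 = 0.8267 rad/s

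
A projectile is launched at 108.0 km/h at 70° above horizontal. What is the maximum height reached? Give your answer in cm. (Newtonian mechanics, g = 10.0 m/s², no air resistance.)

v₀ = 108.0 km/h × 0.2777777777777778 = 30.0 m/s
H = v₀² × sin²(θ) / (2g) = 30.0² × sin(70°)² / (2 × 10.0) = 900.0 × 0.883022 / 20.0 = 39.736 m
H = 39.736 m / 0.01 = 3974 cm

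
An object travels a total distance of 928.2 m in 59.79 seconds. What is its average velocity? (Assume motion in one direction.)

v_avg = Δd / Δt = 928.2 / 59.79 = 15.52 m/s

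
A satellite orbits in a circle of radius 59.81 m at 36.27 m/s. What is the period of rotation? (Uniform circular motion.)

T = 2πr/v = 2π×59.81/36.27 = 10.36 s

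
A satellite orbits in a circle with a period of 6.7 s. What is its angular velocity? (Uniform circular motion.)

ω = 2π/T = 2π/6.7 = 0.9378 rad/s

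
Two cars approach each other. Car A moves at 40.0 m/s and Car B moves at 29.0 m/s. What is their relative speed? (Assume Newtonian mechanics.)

v_rel = v_A + v_B = 40.0 + 29.0 = 69.0 m/s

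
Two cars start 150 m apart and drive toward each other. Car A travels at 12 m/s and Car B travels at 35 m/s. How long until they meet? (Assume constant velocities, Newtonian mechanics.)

Combined speed: v_combined = 12 + 35 = 47 m/s
Time to meet: t = d/v_combined = 150/47 = 3.19 s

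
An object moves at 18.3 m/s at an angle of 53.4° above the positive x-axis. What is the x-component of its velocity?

vₓ = v cos(θ) = 18.3 × cos(53.4°) = 10.91 m/s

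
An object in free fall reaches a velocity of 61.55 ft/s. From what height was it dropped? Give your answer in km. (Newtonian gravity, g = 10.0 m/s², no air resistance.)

v = 61.55 ft/s × 0.3048 = 18.7604 m/s
h = v² / (2g) = 18.7604² / (2 × 10.0) = 17.5976 m
h = 17.5976 m / 1000.0 = 0.0176 km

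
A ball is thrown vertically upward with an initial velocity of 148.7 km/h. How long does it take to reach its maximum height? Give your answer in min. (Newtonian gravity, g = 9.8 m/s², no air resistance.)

v₀ = 148.7 km/h × 0.2777777777777778 = 41.3056 m/s
t_up = v₀ / g = 41.3056 / 9.8 = 4.21486 s
t_up = 4.21486 s / 60.0 = 0.07025 min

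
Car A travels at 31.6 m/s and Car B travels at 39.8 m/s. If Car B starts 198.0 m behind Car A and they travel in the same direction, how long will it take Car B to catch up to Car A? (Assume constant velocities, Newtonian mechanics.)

Relative speed: v_rel = 39.8 - 31.6 = 8.2 m/s
Time to catch: t = d₀/v_rel = 198.0/8.2 = 24.15 s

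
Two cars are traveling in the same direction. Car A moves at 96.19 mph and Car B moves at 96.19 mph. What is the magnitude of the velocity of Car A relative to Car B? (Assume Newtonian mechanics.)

v_rel = |v_A - v_B| = |96.19 - 96.19| = 0.0 mph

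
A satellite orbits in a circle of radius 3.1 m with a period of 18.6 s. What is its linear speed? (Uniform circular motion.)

v = 2πr/T = 2π×3.1/18.6 = 1.05 m/s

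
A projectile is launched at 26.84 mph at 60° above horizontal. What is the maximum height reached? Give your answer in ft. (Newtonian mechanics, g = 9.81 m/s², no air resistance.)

v₀ = 26.84 mph × 0.44704 = 11.9986 m/s
H = v₀² × sin²(θ) / (2g) = 11.9986² × sin(60°)² / (2 × 9.81) = 143.966 × 0.75 / 19.62 = 5.50329 m
H = 5.50329 m / 0.3048 = 18.06 ft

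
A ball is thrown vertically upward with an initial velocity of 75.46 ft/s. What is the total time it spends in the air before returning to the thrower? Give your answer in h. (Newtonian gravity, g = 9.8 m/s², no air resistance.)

v₀ = 75.46 ft/s × 0.3048 = 23.0002 m/s
t_total = 2 × v₀ / g = 2 × 23.0002 / 9.8 = 4.69392 s
t_total = 4.69392 s / 3600.0 = 0.001304 h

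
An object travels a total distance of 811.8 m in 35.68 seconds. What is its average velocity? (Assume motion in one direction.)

v_avg = Δd / Δt = 811.8 / 35.68 = 22.75 m/s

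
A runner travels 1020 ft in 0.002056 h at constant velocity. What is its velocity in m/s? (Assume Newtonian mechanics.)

d = 1020 ft × 0.3048 = 310.896 m
t = 0.002056 h × 3600.0 = 7.4016 s
v = d / t = 310.896 / 7.4016 = 42.0 m/s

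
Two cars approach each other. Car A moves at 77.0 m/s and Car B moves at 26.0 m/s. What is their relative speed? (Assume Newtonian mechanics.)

v_rel = v_A + v_B = 77.0 + 26.0 = 103.0 m/s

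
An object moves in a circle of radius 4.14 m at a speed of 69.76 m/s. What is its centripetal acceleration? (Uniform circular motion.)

a_c = v²/r = 69.76²/4.14 = 4866.4576/4.14 = 1175.47 m/s²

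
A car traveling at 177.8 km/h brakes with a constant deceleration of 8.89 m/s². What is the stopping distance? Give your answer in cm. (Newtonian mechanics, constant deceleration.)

v₀ = 177.8 km/h × 0.2777777777777778 = 49.3889 m/s
d = v₀² / (2a) = 49.3889² / (2 × 8.89) = 2439.26 / 17.78 = 137.191 m
d = 137.191 m / 0.01 = 13720 cm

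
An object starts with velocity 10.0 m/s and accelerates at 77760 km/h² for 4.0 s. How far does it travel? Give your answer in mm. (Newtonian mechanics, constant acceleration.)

a = 77760 km/h² × 7.716049382716049e-05 = 6.0 m/s²
d = v₀ × t + ½ × a × t² = 10.0 × 4.0 + 0.5 × 6.0 × 4.0² = 88.0 m
d = 88.0 m / 0.001 = 88000 mm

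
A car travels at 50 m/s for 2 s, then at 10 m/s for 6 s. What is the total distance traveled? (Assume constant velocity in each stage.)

d₁ = v₁t₁ = 50 × 2 = 100 m
d₂ = v₂t₂ = 10 × 6 = 60 m
d_total = 100 + 60 = 160 m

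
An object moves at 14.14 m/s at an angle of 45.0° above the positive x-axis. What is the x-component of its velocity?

vₓ = v cos(θ) = 14.14 × cos(45.0°) = 10.0 m/s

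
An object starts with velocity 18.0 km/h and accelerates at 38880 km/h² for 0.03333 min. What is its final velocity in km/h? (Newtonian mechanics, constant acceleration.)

v₀ = 18.0 km/h × 0.2777777777777778 = 5.0 m/s
a = 38880 km/h² × 7.716049382716049e-05 = 3.0 m/s²
t = 0.03333 min × 60.0 = 1.9998 s
v = v₀ + a × t = 5.0 + 3.0 × 1.9998 = 10.9994 m/s
v = 10.9994 m/s / 0.2777777777777778 = 39.6 km/h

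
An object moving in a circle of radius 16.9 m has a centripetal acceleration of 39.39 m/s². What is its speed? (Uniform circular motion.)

v = √(a_c × r) = √(39.39 × 16.9) = 25.8 m/s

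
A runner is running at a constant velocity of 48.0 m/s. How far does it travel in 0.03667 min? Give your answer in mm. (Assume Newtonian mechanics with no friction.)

t = 0.03667 min × 60.0 = 2.2002 s
d = v × t = 48.0 × 2.2002 = 105.61 m
d = 105.61 m / 0.001 = 105600 mm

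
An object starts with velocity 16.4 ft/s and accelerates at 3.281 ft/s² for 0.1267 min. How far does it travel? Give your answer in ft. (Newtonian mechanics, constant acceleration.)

v₀ = 16.4 ft/s × 0.3048 = 4.99872 m/s
a = 3.281 ft/s² × 0.3048 = 1.00005 m/s²
t = 0.1267 min × 60.0 = 7.602 s
d = v₀ × t + ½ × a × t² = 4.99872 × 7.602 + 0.5 × 1.00005 × 7.602² = 66.8969 m
d = 66.8969 m / 0.3048 = 219.5 ft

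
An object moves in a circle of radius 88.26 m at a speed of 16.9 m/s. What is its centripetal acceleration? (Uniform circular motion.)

a_c = v²/r = 16.9²/88.26 = 285.61/88.26 = 3.24 m/s²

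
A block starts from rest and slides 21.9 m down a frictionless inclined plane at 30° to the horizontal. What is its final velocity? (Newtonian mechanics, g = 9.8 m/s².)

a = g sin(θ) = 9.8 × sin(30°) = 4.9 m/s²
v = √(2ad) = √(2 × 4.9 × 21.9) = 14.65 m/s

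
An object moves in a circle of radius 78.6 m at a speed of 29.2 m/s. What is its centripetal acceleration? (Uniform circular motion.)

a_c = v²/r = 29.2²/78.6 = 852.64/78.6 = 10.85 m/s²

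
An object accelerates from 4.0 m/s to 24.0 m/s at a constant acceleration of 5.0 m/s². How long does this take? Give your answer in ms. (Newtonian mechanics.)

t = (v - v₀) / a = (24.0 - 4.0) / 5.0 = 4.0 s
t = 4.0 s / 0.001 = 4000 ms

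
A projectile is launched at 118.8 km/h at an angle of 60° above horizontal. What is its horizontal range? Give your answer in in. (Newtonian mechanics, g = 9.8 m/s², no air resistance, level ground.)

v₀ = 118.8 km/h × 0.2777777777777778 = 33.0 m/s
R = v₀² × sin(2θ) / g = 33.0² × sin(2 × 60°) / 9.8 = 1089.0 × 0.866025 / 9.8 = 96.2348 m
R = 96.2348 m / 0.0254 = 3789 in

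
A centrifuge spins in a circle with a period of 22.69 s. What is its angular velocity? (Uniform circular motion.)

ω = 2π/T = 2π/22.69 = 0.2769 rad/s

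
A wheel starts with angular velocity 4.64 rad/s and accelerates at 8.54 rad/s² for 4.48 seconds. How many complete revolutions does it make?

θ = ω₀t + ½αt² = 4.64×4.48 + ½×8.54×4.48² = 106.487808 rad
Total revolutions = θ/(2π) = 106.487808/(2π) = 16.95
Complete revolutions = ⌊16.95⌋ = 16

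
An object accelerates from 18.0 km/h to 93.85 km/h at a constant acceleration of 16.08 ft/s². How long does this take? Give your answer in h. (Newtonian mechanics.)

v₀ = 18.0 km/h × 0.2777777777777778 = 5.0 m/s
v = 93.85 km/h × 0.2777777777777778 = 26.0694 m/s
a = 16.08 ft/s² × 0.3048 = 4.90118 m/s²
t = (v - v₀) / a = (26.0694 - 5.0) / 4.90118 = 4.29884 s
t = 4.29884 s / 3600.0 = 0.001194 h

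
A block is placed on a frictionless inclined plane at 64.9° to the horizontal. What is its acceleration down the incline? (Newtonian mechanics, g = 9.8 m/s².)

a = g sin(θ) = 9.8 × sin(64.9°) = 9.8 × 0.9056 = 8.87 m/s²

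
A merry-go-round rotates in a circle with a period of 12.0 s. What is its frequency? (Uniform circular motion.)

f = 1/T = 1/12.0 = 0.0833 Hz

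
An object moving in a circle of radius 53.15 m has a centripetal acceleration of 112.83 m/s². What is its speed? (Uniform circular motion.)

v = √(a_c × r) = √(112.83 × 53.15) = 77.44 m/s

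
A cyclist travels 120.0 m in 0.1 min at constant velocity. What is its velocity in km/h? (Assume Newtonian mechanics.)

t = 0.1 min × 60.0 = 6.0 s
v = d / t = 120.0 / 6.0 = 20.0 m/s
v = 20.0 m/s / 0.2777777777777778 = 72.0 km/h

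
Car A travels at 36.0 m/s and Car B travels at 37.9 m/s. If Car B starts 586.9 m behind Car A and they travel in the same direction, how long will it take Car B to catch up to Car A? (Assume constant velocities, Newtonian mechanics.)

Relative speed: v_rel = 37.9 - 36.0 = 1.9 m/s
Time to catch: t = d₀/v_rel = 586.9/1.9 = 308.89 s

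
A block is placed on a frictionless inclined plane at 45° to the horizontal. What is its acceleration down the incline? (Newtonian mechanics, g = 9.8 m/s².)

a = g sin(θ) = 9.8 × sin(45°) = 9.8 × 0.7071 = 6.93 m/s²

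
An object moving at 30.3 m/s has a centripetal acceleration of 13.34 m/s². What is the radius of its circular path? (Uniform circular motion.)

r = v²/a_c = 30.3²/13.34 = 68.82 m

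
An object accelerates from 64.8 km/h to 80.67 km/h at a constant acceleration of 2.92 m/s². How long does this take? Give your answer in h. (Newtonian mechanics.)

v₀ = 64.8 km/h × 0.2777777777777778 = 18.0 m/s
v = 80.67 km/h × 0.2777777777777778 = 22.4083 m/s
t = (v - v₀) / a = (22.4083 - 18.0) / 2.92 = 1.50969 s
t = 1.50969 s / 3600.0 = 0.0004194 h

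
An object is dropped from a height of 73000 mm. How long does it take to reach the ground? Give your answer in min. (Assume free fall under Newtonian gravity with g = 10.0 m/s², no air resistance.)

h = 73000 mm × 0.001 = 73.0 m
t = √(2h/g) = √(2 × 73.0 / 10.0) = 3.82099 s
t = 3.82099 s / 60.0 = 0.06368 min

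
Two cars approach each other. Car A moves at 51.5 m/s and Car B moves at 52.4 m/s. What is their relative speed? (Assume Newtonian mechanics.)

v_rel = v_A + v_B = 51.5 + 52.4 = 103.9 m/s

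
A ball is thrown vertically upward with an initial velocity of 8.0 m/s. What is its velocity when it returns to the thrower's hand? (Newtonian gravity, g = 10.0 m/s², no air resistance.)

By conservation of energy (no air resistance), the ball returns to the throw height with the same speed as launch, but directed downward.
|v_ground| = v₀ = 8.0 m/s
v_ground = 8.0 m/s (downward)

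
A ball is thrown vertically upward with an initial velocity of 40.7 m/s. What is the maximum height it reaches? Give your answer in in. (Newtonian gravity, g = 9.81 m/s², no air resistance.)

h_max = v₀² / (2g) = 40.7² / (2 × 9.81) = 1656.49 / 19.62 = 84.4286 m
h_max = 84.4286 m / 0.0254 = 3324 in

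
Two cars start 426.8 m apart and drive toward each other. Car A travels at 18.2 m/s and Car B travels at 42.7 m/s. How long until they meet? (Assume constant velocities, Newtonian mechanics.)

Combined speed: v_combined = 18.2 + 42.7 = 60.9 m/s
Time to meet: t = d/v_combined = 426.8/60.9 = 7.01 s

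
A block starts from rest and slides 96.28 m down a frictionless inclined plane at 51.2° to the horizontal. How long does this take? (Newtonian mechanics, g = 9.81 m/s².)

a = g sin(θ) = 9.81 × sin(51.2°) = 7.6453 m/s²
t = √(2d/a) = √(2 × 96.28 / 7.6453) = 5.02 s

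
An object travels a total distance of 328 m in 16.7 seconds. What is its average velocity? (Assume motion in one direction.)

v_avg = Δd / Δt = 328 / 16.7 = 19.64 m/s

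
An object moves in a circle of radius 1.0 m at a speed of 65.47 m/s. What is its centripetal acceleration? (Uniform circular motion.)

a_c = v²/r = 65.47²/1.0 = 4286.3209/1.0 = 4286.32 m/s²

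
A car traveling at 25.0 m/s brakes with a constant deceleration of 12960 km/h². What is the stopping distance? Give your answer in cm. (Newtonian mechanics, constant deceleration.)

a = 12960 km/h² × 7.716049382716049e-05 = 1.0 m/s²
d = v₀² / (2a) = 25.0² / (2 × 1.0) = 625.0 / 2.0 = 312.5 m
d = 312.5 m / 0.01 = 31250 cm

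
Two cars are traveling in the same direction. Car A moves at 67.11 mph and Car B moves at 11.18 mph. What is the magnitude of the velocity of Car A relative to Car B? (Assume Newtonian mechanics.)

v_rel = |v_A - v_B| = |67.11 - 11.18| = 55.93 mph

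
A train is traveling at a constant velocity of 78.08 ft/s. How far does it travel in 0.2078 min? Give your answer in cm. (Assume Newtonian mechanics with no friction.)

v = 78.08 ft/s × 0.3048 = 23.7988 m/s
t = 0.2078 min × 60.0 = 12.468 s
d = v × t = 23.7988 × 12.468 = 296.723 m
d = 296.723 m / 0.01 = 29670 cm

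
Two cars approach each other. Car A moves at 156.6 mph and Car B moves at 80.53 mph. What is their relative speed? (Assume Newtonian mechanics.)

v_rel = v_A + v_B = 156.6 + 80.53 = 237.13 mph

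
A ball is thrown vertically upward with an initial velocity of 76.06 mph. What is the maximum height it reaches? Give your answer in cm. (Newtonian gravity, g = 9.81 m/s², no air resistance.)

v₀ = 76.06 mph × 0.44704 = 34.0019 m/s
h_max = v₀² / (2g) = 34.0019² / (2 × 9.81) = 1156.13 / 19.62 = 58.9261 m
h_max = 58.9261 m / 0.01 = 5893 cm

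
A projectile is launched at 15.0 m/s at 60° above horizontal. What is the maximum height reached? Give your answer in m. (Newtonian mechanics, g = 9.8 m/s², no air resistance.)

H = v₀² × sin²(θ) / (2g) = 15.0² × sin(60°)² / (2 × 9.8) = 225.0 × 0.75 / 19.6 = 8.61 m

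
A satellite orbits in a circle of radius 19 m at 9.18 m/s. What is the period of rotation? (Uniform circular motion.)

T = 2πr/v = 2π×19/9.18 = 13.0 s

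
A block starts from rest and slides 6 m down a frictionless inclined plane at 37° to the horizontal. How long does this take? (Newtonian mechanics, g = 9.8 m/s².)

a = g sin(θ) = 9.8 × sin(37°) = 5.8978 m/s²
t = √(2d/a) = √(2 × 6 / 5.8978) = 1.43 s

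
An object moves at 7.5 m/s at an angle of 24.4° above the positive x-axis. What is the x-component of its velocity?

vₓ = v cos(θ) = 7.5 × cos(24.4°) = 6.83 m/s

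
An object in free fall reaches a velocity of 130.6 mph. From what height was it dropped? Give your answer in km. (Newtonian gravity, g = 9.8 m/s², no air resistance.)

v = 130.6 mph × 0.44704 = 58.3834 m/s
h = v² / (2g) = 58.3834² / (2 × 9.8) = 173.909 m
h = 173.909 m / 1000.0 = 0.1739 km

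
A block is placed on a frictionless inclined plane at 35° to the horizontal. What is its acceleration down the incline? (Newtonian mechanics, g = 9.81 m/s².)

a = g sin(θ) = 9.81 × sin(35°) = 9.81 × 0.5736 = 5.63 m/s²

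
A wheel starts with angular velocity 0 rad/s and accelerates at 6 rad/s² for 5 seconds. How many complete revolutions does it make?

θ = ω₀t + ½αt² = 0×5 + ½×6×5² = 75.0 rad
Total revolutions = θ/(2π) = 75.0/(2π) = 11.94
Complete revolutions = ⌊11.94⌋ = 11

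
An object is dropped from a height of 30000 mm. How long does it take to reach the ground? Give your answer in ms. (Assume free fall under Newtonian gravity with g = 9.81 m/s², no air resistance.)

h = 30000 mm × 0.001 = 30.0 m
t = √(2h/g) = √(2 × 30.0 / 9.81) = 2.4731 s
t = 2.4731 s / 0.001 = 2473 ms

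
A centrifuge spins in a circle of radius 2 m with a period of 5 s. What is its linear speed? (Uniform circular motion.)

v = 2πr/T = 2π×2/5 = 2.51 m/s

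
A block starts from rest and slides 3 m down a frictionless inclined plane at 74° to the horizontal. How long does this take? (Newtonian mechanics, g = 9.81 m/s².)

a = g sin(θ) = 9.81 × sin(74°) = 9.43 m/s²
t = √(2d/a) = √(2 × 3 / 9.43) = 0.8 s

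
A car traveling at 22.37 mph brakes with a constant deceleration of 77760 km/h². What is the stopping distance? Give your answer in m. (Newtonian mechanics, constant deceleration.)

v₀ = 22.37 mph × 0.44704 = 10.0003 m/s
a = 77760 km/h² × 7.716049382716049e-05 = 6.0 m/s²
d = v₀² / (2a) = 10.0003² / (2 × 6.0) = 100.006 / 12.0 = 8.334 m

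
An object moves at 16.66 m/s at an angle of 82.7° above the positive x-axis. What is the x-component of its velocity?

vₓ = v cos(θ) = 16.66 × cos(82.7°) = 2.12 m/s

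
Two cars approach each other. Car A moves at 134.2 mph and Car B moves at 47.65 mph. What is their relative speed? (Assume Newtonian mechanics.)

v_rel = v_A + v_B = 134.2 + 47.65 = 181.85 mph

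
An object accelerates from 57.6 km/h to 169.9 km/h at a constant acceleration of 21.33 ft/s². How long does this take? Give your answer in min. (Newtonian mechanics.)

v₀ = 57.6 km/h × 0.2777777777777778 = 16.0 m/s
v = 169.9 km/h × 0.2777777777777778 = 47.1944 m/s
a = 21.33 ft/s² × 0.3048 = 6.50138 m/s²
t = (v - v₀) / a = (47.1944 - 16.0) / 6.50138 = 4.79812 s
t = 4.79812 s / 60.0 = 0.07997 min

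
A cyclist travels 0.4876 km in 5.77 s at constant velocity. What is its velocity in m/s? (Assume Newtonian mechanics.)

d = 0.4876 km × 1000.0 = 487.6 m
v = d / t = 487.6 / 5.77 = 84.51 m/s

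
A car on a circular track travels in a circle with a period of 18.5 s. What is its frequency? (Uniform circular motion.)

f = 1/T = 1/18.5 = 0.0541 Hz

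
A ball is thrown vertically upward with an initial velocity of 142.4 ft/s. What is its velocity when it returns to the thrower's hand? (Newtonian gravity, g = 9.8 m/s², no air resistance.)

By conservation of energy (no air resistance), the ball returns to the throw height with the same speed as launch, but directed downward.
|v_ground| = v₀ = 142.4 ft/s
v_ground = 142.4 ft/s (downward)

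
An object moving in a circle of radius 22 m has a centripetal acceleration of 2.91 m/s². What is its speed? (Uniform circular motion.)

v = √(a_c × r) = √(2.91 × 22) = 8.0 m/s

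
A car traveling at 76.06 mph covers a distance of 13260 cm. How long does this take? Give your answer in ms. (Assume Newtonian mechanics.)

d = 13260 cm × 0.01 = 132.6 m
v = 76.06 mph × 0.44704 = 34.0019 m/s
t = d / v = 132.6 / 34.0019 = 3.89978 s
t = 3.89978 s / 0.001 = 3900 ms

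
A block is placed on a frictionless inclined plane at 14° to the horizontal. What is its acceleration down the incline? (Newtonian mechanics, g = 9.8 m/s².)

a = g sin(θ) = 9.8 × sin(14°) = 9.8 × 0.2419 = 2.37 m/s²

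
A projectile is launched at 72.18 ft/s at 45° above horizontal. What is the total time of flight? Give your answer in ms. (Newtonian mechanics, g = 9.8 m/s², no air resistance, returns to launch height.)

v₀ = 72.18 ft/s × 0.3048 = 22.0005 m/s
T = 2 × v₀ × sin(θ) / g = 2 × 22.0005 × sin(45°) / 9.8 = 2 × 22.0005 × 0.707107 / 9.8 = 3.17484 s
T = 3.17484 s / 0.001 = 3175 ms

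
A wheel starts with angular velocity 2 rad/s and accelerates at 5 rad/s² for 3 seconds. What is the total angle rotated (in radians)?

θ = ω₀t + ½αt² = 2×3 + ½×5×3² = 28.5 rad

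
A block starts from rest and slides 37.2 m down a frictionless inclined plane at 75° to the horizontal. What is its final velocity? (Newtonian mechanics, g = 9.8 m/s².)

a = g sin(θ) = 9.8 × sin(75°) = 9.4661 m/s²
v = √(2ad) = √(2 × 9.4661 × 37.2) = 26.54 m/s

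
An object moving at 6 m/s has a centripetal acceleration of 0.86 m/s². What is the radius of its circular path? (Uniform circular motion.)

r = v²/a_c = 6²/0.86 = 41.86 m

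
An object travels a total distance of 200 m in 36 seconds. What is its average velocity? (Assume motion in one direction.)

v_avg = Δd / Δt = 200 / 36 = 5.56 m/s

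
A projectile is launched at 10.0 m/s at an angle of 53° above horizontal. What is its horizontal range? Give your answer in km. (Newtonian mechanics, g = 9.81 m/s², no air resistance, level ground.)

R = v₀² × sin(2θ) / g = 10.0² × sin(2 × 53°) / 9.81 = 100.0 × 0.961262 / 9.81 = 9.7988 m
R = 9.7988 m / 1000.0 = 0.009799 km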